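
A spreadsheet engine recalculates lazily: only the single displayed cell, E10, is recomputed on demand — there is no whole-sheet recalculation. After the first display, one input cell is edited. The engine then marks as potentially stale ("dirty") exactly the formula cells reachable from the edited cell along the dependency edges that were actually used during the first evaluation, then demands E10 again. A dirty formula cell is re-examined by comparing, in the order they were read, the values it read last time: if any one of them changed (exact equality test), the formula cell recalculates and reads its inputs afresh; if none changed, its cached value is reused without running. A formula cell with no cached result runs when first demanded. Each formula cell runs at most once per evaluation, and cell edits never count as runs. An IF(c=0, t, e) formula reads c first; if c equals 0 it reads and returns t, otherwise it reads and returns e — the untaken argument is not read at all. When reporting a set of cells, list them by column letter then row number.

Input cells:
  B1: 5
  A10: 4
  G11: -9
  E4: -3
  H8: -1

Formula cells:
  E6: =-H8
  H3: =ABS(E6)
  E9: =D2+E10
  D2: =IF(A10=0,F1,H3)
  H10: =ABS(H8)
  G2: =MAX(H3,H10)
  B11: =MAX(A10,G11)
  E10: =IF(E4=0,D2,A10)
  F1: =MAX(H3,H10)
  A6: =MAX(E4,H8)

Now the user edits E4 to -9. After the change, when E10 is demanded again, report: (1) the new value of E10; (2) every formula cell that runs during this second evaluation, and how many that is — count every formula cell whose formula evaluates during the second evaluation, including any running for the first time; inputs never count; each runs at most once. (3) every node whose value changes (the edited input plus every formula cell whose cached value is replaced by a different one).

New value of E10: 4.
Formula cells that run: E10 — 1 in total.
Values that change: E4.

First evaluation (everything demanded from the output):
  E10 = IF(E4=0: E4=-3 -> else branch A10) = 4

Propagation after the edit:
  E10: runs — E4 -3->-9; result 4 (same value as before).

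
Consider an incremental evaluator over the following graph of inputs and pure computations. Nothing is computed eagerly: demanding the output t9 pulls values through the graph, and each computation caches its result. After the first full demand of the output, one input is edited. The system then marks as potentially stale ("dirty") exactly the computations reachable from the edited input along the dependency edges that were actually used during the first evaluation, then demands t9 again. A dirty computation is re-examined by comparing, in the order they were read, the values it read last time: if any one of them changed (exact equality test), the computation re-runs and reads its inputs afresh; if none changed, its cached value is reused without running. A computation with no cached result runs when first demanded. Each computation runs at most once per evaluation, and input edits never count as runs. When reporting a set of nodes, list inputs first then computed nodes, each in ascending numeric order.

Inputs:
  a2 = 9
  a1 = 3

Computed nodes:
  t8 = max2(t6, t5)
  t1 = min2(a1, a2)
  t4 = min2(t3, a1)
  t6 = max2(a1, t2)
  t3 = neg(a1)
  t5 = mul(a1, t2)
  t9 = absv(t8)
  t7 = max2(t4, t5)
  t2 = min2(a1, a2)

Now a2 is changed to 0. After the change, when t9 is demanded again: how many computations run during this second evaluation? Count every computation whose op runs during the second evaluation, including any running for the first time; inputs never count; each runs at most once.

Run set: t2, t5, t6, t8, t9 (5 run).

Initial pass — values computed on the first demand:
  t2 = min2(3, 9) = 3
  t5 = mul(3, 3) = 9
  t6 = max2(3, 3) = 3
  t8 = max2(3, 9) = 9
  t9 = absv(9) = 9

Second demand — change propagation:
  t2: re-runs because a2 9->0; new result 0.
  t5: re-runs because t2 3->0; new result 0.
  t6: re-runs because t2 3->0; new result 3 (unchanged).
  t8: re-runs because t5 9->0; new result 3.
  t9: re-runs because t8 9->3; new result 3.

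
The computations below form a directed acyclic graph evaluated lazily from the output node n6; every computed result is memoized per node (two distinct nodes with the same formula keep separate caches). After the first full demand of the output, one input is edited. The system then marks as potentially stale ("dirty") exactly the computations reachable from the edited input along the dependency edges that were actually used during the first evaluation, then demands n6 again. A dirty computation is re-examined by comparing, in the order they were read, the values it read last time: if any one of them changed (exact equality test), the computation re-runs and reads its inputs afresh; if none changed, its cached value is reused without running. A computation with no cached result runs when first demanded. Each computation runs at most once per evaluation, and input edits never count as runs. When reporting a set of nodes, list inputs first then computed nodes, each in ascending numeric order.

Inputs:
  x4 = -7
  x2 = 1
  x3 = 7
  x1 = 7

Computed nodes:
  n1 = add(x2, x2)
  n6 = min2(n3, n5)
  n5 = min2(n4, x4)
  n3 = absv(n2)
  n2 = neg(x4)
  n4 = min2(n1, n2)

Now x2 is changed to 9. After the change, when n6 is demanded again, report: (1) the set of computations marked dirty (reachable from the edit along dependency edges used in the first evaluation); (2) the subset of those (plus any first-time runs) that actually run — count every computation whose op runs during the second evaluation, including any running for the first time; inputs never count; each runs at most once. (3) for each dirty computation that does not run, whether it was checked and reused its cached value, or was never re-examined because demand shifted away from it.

The edit dirties: n1, n4, n5, n6.
3 computations run: n1, n4, n5.
Cache hits after checking: n6.
Note the absorption at n5: it re-runs yet its value is the same, leaving the output's value untouched.

First demand of the output computes:
  n1 = add(1, 1) = 2
  n2 = neg(-7) = 7
  n3 = absv(7) = 7
  n4 = min2(2, 7) = 2
  n5 = min2(2, -7) = -7
  n6 = min2(7, -7) = -7

After the edit, cleaning proceeds:
  n1: a read changed (x2 1->9; x2 1->9) — executes, giving 18.
  n4: a read changed (n1 2->18) — executes, giving 7.
  n5: a read changed (n4 2->7) — executes, giving -7 — identical to its old value.
  n6: dirty, but its reads are unchanged (n3 unchanged, n5 unchanged); cached -7 stands.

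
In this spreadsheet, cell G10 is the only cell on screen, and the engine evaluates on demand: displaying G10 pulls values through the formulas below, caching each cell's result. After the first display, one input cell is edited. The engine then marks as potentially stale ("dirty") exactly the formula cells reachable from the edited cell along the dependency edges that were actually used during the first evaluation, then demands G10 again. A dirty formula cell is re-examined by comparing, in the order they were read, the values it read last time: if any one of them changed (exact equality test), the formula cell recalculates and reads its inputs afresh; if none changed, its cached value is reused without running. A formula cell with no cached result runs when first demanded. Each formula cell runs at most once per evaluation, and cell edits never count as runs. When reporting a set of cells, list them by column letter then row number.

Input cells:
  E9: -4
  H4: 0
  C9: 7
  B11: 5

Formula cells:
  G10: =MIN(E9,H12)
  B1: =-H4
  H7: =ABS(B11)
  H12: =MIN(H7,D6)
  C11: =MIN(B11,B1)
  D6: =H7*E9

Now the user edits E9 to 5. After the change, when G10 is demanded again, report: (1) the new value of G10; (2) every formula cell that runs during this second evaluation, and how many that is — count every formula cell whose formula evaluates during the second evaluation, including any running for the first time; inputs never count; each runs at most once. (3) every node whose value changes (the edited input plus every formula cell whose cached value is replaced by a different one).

Initial pass — values computed on the first demand:
  H7 = ABS(5) = 5
  D6 = 5 * -4 = -20
  H12 = MIN(5, -20) = -20
  G10 = MIN(-4, -20) = -20

Second demand — change propagation:
  D6: re-runs because E9 -4->5; new result 25.
  H12: re-runs because D6 -20->25; new result 5.
  G10: re-runs because E9 -4->5; H12 -20->5; new result 5.

G10 now evaluates to 5.
Run set: D6, G10, H12 (3 run).
Changed values: D6, E9, G10, H12.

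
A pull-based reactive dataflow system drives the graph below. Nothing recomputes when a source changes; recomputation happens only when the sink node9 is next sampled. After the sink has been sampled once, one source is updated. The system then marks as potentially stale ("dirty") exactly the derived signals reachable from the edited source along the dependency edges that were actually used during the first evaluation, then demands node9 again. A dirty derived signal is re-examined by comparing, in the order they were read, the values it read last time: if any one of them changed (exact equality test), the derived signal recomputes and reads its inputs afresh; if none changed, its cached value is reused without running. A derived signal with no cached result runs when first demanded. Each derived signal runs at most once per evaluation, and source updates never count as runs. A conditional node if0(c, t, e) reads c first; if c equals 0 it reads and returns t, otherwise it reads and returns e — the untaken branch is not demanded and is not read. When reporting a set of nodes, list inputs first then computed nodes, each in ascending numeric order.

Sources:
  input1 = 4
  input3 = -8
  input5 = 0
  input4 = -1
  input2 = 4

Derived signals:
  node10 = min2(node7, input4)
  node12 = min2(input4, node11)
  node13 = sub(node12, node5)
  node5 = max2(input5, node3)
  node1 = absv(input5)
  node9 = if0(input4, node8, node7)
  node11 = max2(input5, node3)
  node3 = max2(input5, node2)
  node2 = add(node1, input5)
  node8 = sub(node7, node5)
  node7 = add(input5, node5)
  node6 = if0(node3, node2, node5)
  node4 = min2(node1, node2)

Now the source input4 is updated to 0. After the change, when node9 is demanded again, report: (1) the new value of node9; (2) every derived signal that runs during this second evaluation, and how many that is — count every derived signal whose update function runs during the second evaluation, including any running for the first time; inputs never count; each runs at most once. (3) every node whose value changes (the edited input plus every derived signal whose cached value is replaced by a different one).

First evaluation (everything demanded from the output):
  node1 = absv(0) = 0
  node2 = add(0, 0) = 0
  node3 = max2(0, 0) = 0
  node5 = max2(0, 0) = 0
  node7 = add(0, 0) = 0
  node9 = if0(input4=-1 -> else branch node7) = 0

Propagation after the edit:
  node8: demanded for the first time — runs, produces 0.
  node9: runs — input4 -1->0; result 0 (same value as before).

Key observation: a condition flipped, so demand reaches new nodes — node8 runs for the first time.

New value of node9: 0.
Derived signals that run: node8, node9 — 2 in total.
Values that change: input4.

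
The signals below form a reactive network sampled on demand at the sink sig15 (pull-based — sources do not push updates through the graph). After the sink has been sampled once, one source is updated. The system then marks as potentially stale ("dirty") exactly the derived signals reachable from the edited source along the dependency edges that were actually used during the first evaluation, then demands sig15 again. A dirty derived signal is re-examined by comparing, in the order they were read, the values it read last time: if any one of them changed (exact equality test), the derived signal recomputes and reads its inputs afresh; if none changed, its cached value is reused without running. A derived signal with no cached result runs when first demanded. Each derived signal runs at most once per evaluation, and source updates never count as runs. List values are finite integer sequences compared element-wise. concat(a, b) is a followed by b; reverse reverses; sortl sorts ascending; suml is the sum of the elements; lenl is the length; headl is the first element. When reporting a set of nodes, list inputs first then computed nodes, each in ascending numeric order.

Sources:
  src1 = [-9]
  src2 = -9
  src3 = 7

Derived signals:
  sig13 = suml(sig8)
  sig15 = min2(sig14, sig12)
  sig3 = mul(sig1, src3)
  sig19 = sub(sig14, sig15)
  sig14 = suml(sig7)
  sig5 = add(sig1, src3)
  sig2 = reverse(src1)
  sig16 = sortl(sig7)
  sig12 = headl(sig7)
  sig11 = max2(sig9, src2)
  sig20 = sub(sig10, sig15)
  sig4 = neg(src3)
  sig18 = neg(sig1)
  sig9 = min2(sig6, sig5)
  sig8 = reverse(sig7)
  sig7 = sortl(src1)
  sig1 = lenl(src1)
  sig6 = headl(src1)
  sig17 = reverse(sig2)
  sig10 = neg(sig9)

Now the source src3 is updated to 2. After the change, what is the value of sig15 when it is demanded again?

Initial pass — values computed on the first demand:
  sig7 = sortl([-9]) = [-9]
  sig12 = headl([-9]) = -9
  sig14 = suml([-9]) = -9
  sig15 = min2(-9, -9) = -9

Second demand — change propagation:
  no demanded computation ever read src3, so the edit dirties nothing and nothing runs.

The important point: nothing the output needs ever reads src3, so the edit is invisible to it.

sig15 now evaluates to -9.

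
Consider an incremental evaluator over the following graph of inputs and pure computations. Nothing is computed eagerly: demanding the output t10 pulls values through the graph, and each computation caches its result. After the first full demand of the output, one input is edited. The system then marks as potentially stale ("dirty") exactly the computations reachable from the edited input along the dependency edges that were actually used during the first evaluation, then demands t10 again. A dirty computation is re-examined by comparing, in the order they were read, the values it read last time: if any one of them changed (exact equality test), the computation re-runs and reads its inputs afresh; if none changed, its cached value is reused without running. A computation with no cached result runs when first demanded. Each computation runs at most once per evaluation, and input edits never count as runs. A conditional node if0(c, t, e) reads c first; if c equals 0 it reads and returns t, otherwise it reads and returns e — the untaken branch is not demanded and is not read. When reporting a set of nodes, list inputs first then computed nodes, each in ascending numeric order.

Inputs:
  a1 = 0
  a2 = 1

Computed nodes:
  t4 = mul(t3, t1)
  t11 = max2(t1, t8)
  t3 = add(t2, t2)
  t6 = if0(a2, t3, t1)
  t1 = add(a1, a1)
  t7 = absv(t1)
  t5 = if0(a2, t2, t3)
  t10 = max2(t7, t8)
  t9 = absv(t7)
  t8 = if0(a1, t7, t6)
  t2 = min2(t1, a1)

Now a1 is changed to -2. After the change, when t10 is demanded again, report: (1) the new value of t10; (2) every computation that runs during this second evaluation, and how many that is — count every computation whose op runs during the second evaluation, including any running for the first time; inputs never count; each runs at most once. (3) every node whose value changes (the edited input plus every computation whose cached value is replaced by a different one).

Initial pass — values computed on the first demand:
  t1 = add(0, 0) = 0
  t7 = absv(0) = 0
  t8 = if0(a1=0 -> then branch t7) = 0
  t10 = max2(0, 0) = 0

Second demand — change propagation:
  t1: re-runs because a1 0->-2; a1 0->-2; new result -4.
  t6: newly demanded (no cache) — executes and yields -4.
  t7: re-runs because t1 0->-4; new result 4.
  t8: re-runs because a1 0->-2; t7 0->4; new result -4.
  t10: re-runs because t7 0->4; t8 0->-4; new result 4.

The important point: the flipped condition pulls in fresh nodes; t6 runs for the first time.

t10 now evaluates to 4.
Run set: t1, t6, t7, t8, t10 (5 run).
Changed values: a1, t1, t7, t8, t10.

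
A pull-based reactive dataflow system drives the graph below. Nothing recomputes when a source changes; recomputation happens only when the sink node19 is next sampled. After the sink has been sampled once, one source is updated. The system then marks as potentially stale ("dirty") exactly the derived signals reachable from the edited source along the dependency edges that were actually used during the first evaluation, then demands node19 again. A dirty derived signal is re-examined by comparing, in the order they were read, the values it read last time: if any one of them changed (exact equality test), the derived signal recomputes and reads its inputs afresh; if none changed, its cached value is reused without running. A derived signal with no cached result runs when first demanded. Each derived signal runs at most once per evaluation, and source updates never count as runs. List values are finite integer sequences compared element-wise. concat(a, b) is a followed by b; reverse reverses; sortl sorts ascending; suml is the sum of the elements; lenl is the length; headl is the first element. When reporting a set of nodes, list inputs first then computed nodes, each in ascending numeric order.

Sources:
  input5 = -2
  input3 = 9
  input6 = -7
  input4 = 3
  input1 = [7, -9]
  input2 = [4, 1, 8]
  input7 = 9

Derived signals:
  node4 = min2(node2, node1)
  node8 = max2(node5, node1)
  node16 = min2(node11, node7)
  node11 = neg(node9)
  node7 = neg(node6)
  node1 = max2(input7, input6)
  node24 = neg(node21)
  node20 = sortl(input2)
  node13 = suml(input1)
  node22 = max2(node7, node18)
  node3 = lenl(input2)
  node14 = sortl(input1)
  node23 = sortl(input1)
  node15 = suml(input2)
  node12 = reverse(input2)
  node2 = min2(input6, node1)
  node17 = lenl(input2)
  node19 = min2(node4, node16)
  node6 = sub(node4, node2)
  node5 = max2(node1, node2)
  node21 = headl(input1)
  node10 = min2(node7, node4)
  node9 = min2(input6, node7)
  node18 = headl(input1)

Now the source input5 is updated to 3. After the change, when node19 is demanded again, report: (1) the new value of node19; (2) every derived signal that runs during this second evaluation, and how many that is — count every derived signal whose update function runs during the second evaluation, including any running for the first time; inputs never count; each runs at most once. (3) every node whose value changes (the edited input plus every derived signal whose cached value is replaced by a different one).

First evaluation (everything demanded from the output):
  node1 = max2(9, -7) = 9
  node2 = min2(-7, 9) = -7
  node4 = min2(-7, 9) = -7
  node6 = sub(-7, -7) = 0
  node7 = neg(0) = 0
  node9 = min2(-7, 0) = -7
  node11 = neg(-7) = 7
  node16 = min2(7, 0) = 0
  node19 = min2(-7, 0) = -7

Propagation after the edit:
  input5 feeds no computation that the output demands — nothing is marked dirty and nothing runs.

Key observation: input5 is never demanded by the output, so the edit triggers no recomputation at all.

New value of node19: -7.
Derived signals that run: none — 0 in total.
Values that change: input5.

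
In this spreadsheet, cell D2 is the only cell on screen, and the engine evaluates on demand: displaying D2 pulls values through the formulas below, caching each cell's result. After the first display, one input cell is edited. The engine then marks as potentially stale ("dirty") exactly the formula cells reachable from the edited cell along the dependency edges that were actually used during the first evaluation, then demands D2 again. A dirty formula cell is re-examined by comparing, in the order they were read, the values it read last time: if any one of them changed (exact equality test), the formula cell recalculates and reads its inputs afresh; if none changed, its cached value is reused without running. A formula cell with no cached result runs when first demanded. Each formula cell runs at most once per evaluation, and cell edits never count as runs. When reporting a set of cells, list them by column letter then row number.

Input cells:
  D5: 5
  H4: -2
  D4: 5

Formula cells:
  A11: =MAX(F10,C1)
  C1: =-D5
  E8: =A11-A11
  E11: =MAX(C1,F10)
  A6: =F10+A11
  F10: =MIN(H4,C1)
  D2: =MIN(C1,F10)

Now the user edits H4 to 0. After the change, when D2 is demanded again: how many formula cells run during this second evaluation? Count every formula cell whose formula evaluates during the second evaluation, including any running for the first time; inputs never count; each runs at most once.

Initial pass — values computed on the first demand:
  C1 = -(5) = -5
  F10 = MIN(-2, -5) = -5
  D2 = MIN(-5, -5) = -5

Second demand — change propagation:
  F10: re-runs because H4 -2->0; new result -5 (unchanged).
  D2: re-examined; everything it read last time is the same (C1 unchanged, F10 unchanged) — cache -5 kept, no run.

The important point: F10 recomputes to an identical value, and the output ends up unchanged.

Run set: F10 (1 run).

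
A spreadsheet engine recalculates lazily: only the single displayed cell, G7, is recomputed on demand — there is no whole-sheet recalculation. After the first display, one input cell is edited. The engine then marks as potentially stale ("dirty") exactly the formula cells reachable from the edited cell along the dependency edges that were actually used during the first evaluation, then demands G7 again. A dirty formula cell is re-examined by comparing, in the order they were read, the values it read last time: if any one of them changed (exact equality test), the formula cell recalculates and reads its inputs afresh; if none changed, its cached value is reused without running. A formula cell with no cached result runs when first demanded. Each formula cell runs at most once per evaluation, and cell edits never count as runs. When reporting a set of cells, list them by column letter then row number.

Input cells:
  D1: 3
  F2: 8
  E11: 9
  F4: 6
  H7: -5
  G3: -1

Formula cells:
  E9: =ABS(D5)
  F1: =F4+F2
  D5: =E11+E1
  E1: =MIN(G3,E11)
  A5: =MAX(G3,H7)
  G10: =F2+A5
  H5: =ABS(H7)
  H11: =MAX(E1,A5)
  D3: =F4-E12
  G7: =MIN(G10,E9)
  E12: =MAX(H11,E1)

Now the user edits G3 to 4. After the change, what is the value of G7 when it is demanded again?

New value of G7: 12.

First evaluation (everything demanded from the output):
  A5 = MAX(-1, -5) = -1
  E1 = MIN(-1, 9) = -1
  D5 = 9 + -1 = 8
  E9 = ABS(8) = 8
  G10 = 8 + -1 = 7
  G7 = MIN(7, 8) = 7

Propagation after the edit:
  A5: runs — G3 -1->4; result 4.
  E1: runs — G3 -1->4; result 4.
  D5: runs — E1 -1->4; result 13.
  E9: runs — D5 8->13; result 13.
  G10: runs — A5 -1->4; result 12.
  G7: runs — G10 7->12; E9 8->13; result 12.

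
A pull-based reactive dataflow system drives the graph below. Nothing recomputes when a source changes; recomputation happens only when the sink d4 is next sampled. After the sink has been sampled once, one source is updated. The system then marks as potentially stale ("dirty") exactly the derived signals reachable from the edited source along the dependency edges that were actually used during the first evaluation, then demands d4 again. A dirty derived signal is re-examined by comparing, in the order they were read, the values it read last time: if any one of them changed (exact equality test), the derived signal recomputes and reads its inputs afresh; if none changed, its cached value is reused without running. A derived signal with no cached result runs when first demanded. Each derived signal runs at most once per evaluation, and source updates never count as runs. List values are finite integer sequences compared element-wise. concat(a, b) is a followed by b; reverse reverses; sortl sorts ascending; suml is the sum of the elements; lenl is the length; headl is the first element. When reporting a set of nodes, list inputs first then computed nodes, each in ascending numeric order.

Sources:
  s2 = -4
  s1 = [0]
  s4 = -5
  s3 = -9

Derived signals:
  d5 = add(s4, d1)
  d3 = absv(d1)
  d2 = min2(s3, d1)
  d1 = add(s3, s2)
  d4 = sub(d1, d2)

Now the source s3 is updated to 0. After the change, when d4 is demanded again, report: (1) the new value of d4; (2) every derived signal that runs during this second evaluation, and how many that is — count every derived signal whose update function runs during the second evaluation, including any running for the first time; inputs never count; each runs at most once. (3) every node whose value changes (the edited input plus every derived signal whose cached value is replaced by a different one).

First evaluation (everything demanded from the output):
  d1 = add(-9, -4) = -13
  d2 = min2(-9, -13) = -13
  d4 = sub(-13, -13) = 0

Propagation after the edit:
  d1: runs — s3 -9->0; result -4.
  d2: runs — s3 -9->0; d1 -13->-4; result -4.
  d4: runs — d1 -13->-4; d2 -13->-4; result 0 (same value as before).

New value of d4: 0.
Derived signals that run: d1, d2, d4 — 3 in total.
Values that change: s3, d1, d2.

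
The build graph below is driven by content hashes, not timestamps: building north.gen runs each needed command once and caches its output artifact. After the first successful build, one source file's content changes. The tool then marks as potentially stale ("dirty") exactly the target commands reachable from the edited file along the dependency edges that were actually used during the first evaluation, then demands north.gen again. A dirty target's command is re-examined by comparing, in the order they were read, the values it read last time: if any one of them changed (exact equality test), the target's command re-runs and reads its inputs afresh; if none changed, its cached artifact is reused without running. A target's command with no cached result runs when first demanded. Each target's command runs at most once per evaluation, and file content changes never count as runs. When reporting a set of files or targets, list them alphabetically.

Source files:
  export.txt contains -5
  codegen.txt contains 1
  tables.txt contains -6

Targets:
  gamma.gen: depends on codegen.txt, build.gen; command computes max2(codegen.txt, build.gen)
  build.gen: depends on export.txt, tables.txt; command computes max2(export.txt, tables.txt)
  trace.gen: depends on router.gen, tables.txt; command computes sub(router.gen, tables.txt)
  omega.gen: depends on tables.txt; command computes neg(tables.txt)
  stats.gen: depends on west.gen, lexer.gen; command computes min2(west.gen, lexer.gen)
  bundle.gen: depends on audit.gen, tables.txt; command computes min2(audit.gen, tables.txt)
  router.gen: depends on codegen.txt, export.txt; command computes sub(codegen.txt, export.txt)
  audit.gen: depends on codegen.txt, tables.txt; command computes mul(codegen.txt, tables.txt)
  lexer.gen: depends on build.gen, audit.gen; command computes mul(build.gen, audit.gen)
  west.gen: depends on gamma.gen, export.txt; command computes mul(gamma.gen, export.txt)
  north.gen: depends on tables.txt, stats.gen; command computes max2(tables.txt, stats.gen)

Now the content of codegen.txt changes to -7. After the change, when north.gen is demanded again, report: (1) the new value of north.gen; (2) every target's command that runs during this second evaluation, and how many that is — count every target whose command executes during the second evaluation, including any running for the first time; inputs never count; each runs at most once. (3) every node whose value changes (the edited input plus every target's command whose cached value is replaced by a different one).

north.gen now evaluates to -6.
Run set: audit.gen, gamma.gen, lexer.gen, north.gen, stats.gen, west.gen (6 run).
Changed values: audit.gen, codegen.txt, gamma.gen, lexer.gen, north.gen, stats.gen, west.gen.

Initial pass — values computed on the first demand:
  audit.gen = mul(1, -6) = -6
  build.gen = max2(-5, -6) = -5
  gamma.gen = max2(1, -5) = 1
  lexer.gen = mul(-5, -6) = 30
  west.gen = mul(1, -5) = -5
  stats.gen = min2(-5, 30) = -5
  north.gen = max2(-6, -5) = -5

Second demand — change propagation:
  audit.gen: re-runs because codegen.txt 1->-7; new result 42.
  gamma.gen: re-runs because codegen.txt 1->-7; new result -5.
  lexer.gen: re-runs because audit.gen -6->42; new result -210.
  west.gen: re-runs because gamma.gen 1->-5; new result 25.
  stats.gen: re-runs because west.gen -5->25; lexer.gen 30->-210; new result -210.
  north.gen: re-runs because stats.gen -5->-210; new result -6.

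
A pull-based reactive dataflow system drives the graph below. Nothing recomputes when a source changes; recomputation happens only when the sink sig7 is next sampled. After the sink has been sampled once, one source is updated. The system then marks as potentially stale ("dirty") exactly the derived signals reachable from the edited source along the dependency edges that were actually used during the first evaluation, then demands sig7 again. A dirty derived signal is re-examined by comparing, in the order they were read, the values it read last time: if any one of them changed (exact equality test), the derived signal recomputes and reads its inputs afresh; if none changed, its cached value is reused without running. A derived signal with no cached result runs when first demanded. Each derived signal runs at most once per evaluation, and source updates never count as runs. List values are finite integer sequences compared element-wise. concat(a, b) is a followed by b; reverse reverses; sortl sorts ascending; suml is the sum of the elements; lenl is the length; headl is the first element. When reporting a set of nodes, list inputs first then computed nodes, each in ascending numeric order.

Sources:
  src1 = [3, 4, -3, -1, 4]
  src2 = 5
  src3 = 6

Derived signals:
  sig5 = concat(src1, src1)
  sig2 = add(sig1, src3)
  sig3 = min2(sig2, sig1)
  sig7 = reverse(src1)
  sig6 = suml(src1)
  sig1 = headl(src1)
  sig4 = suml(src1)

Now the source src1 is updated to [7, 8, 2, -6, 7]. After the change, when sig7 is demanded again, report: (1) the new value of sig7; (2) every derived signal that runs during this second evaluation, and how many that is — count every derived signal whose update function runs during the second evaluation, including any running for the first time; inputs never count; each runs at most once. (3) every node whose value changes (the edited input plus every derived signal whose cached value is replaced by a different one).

First evaluation (everything demanded from the output):
  sig7 = reverse([3, 4, -3, -1, 4]) = [4, -1, -3, 4, 3]

Propagation after the edit:
  sig7: runs — src1 [3, 4, -3, -1, 4]->[7, 8, 2, -6, 7]; result [7, -6, 2, 8, 7].

New value of sig7: [7, -6, 2, 8, 7].
Derived signals that run: sig7 — 1 in total.
Values that change: src1, sig7.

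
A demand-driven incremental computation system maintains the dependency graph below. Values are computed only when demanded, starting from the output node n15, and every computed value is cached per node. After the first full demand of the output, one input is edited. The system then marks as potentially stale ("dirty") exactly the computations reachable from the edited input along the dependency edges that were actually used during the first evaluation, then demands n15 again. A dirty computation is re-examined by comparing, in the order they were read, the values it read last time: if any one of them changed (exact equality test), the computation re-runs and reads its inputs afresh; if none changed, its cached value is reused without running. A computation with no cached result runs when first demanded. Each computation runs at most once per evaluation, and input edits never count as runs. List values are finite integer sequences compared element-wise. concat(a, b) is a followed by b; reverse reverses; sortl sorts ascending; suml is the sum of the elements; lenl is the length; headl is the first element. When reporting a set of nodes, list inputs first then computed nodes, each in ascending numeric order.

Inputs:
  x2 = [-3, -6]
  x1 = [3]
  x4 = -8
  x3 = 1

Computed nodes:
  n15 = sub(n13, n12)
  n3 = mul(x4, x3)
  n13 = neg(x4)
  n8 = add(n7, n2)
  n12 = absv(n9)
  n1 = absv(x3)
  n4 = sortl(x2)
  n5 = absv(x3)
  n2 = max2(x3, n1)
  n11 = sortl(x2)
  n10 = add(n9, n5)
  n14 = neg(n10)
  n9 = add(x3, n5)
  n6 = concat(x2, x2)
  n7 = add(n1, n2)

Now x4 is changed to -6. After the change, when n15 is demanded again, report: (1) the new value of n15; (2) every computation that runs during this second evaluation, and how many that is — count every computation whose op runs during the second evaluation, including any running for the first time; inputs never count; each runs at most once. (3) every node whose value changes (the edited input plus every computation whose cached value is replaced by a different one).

New value of n15: 4.
Computations that run: n13, n15 — 2 in total.
Values that change: x4, n13, n15.

First evaluation (everything demanded from the output):
  n5 = absv(1) = 1
  n9 = add(1, 1) = 2
  n12 = absv(2) = 2
  n13 = neg(-8) = 8
  n15 = sub(8, 2) = 6

Propagation after the edit:
  n13: runs — x4 -8->-6; result 6.
  n15: runs — n13 8->6; result 4.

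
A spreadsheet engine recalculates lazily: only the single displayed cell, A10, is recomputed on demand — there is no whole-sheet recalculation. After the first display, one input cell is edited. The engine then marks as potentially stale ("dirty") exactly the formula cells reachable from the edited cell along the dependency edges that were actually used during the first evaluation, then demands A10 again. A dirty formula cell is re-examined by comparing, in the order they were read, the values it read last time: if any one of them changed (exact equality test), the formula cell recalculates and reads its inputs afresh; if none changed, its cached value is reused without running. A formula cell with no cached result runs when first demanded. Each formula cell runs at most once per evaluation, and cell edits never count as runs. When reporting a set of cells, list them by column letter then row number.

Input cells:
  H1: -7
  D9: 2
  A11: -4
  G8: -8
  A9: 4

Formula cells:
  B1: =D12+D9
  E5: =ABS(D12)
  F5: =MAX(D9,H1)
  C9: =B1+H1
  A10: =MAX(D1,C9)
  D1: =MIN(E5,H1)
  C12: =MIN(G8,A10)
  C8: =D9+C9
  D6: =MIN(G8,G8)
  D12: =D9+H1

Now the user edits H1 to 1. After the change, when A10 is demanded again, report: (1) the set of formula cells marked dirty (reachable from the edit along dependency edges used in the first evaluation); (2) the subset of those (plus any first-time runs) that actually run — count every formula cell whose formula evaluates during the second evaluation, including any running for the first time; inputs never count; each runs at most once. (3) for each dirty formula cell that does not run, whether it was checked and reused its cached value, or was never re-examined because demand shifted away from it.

Marked dirty: A10, B1, C9, D1, D12, E5.
Formula cells that run: A10, B1, C9, D1, D12, E5 — 6 in total.
Every dirty formula cell ran.

First evaluation (everything demanded from the output):
  D12 = 2 + -7 = -5
  B1 = -5 + 2 = -3
  C9 = -3 + -7 = -10
  E5 = ABS(-5) = 5
  D1 = MIN(5, -7) = -7
  A10 = MAX(-7, -10) = -7

Propagation after the edit:
  D12: runs — H1 -7->1; result 3.
  B1: runs — D12 -5->3; result 5.
  C9: runs — B1 -3->5; H1 -7->1; result 6.
  E5: runs — D12 -5->3; result 3.
  D1: runs — E5 5->3; H1 -7->1; result 1.
  A10: runs — D1 -7->1; C9 -10->6; result 6.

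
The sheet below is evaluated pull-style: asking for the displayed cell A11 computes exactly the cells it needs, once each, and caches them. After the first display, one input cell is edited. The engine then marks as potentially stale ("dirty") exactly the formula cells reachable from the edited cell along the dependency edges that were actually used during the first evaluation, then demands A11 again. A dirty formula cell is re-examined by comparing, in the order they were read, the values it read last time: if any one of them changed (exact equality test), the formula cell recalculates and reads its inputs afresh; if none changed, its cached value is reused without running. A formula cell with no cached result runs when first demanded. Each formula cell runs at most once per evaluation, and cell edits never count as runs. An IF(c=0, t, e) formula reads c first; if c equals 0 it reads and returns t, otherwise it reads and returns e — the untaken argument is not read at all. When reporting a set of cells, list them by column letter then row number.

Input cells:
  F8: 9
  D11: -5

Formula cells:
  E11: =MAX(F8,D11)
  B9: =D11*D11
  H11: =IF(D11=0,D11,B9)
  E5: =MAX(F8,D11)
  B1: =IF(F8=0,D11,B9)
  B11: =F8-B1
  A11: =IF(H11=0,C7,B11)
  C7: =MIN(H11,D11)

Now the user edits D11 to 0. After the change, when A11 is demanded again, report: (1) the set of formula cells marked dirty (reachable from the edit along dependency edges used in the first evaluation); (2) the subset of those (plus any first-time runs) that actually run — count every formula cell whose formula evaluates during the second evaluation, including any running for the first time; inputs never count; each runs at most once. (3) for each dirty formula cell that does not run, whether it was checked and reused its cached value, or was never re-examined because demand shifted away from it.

The edit dirties: A11, B1, B9, B11, H11.
3 formula cells run: A11, C7, H11.
Unvisited dirty nodes (no longer demanded): B1, B9, B11.
Note the branch switch — demand abandons B1, B9, B11, which are never re-examined.

First demand of the output computes:
  B9 = -5 * -5 = 25
  B1 = IF(F8=0: F8=9 -> else branch B9) = 25
  B11 = 9 - 25 = -16
  H11 = IF(D11=0: D11=-5 -> else branch B9) = 25
  A11 = IF(H11=0: H11=25 -> else branch B11) = -16

After the edit, cleaning proceeds:
  B9: stays stale; no demand reaches it after the flip.
  B1: stays stale; no demand reaches it after the flip.
  B11: stays stale; no demand reaches it after the flip.
  H11: a read changed (D11 -5->0) — executes, giving 0.
  C7: had never run; runs now, result 0.
  A11: a read changed (H11 25->0) — executes, giving 0.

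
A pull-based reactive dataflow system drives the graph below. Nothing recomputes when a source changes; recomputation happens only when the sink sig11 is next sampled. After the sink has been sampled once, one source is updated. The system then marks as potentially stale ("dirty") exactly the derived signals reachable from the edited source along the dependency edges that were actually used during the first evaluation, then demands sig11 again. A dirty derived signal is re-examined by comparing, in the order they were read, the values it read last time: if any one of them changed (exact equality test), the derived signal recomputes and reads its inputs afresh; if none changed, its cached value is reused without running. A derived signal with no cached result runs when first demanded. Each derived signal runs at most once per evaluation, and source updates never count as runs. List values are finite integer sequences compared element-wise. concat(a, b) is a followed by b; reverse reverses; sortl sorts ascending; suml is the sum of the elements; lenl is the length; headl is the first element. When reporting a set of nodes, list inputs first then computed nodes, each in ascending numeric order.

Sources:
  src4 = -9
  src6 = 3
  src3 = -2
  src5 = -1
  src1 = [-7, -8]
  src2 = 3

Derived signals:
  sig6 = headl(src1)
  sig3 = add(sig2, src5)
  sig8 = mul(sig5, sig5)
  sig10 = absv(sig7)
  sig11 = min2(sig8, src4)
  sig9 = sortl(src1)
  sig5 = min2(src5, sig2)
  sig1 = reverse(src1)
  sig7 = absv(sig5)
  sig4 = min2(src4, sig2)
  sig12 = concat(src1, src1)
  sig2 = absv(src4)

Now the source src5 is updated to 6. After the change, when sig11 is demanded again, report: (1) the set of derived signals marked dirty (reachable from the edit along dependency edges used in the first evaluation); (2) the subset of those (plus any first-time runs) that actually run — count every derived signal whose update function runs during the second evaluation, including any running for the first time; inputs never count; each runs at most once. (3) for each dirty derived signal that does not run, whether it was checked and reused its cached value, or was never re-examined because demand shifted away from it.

Marked dirty: sig5, sig8, sig11.
Derived signals that run: sig5, sig8, sig11 — 3 in total.
Every dirty derived signal ran.

First evaluation (everything demanded from the output):
  sig2 = absv(-9) = 9
  sig5 = min2(-1, 9) = -1
  sig8 = mul(-1, -1) = 1
  sig11 = min2(1, -9) = -9

Propagation after the edit:
  sig5: runs — src5 -1->6; result 6.
  sig8: runs — sig5 -1->6; sig5 -1->6; result 36.
  sig11: runs — sig8 1->36; result -9 (same value as before).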